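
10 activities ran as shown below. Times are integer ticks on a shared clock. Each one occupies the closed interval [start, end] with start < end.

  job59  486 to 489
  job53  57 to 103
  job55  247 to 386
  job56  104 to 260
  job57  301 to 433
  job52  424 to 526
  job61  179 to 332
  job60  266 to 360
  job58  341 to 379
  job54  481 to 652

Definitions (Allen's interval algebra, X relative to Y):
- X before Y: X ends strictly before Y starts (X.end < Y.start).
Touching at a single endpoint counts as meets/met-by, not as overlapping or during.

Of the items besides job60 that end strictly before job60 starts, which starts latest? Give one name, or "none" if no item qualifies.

Target job60 = [266, 360].
job52 [424, 526] → after → excluded.
job53 [57, 103] → before → candidate.
job54 [481, 652] → after → excluded.
job55 [247, 386] → contains → excluded.
job56 [104, 260] → before → candidate.
job57 [301, 433] → overlapped-by → excluded.
job58 [341, 379] → overlapped-by → excluded.
job59 [486, 489] → after → excluded.
job61 [179, 332] → overlaps → excluded.
Among candidates, latest start is 104 → job56.

job56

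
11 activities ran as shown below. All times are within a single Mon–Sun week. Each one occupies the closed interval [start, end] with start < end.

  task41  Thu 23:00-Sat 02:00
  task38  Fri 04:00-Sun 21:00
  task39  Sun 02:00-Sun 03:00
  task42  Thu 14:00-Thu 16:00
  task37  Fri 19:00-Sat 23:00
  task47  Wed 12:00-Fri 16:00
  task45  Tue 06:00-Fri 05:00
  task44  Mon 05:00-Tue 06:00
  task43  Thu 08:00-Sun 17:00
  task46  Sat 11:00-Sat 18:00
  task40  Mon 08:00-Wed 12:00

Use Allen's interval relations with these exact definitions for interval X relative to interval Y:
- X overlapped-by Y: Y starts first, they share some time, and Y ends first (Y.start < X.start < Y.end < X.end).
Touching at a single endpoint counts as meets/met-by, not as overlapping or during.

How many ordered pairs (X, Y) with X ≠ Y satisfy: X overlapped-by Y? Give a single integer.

Checking all 110 ordered pairs for relation 'overlapped-by'; matching pairs in alphabetical order:
(task37, task41): task37 overlapped-by task41 ✓
(task38, task41): task38 overlapped-by task41 ✓
(task38, task43): task38 overlapped-by task43 ✓
(task38, task45): task38 overlapped-by task45 ✓
(task38, task47): task38 overlapped-by task47 ✓
(task40, task44): task40 overlapped-by task44 ✓
(task41, task45): task41 overlapped-by task45 ✓
(task41, task47): task41 overlapped-by task47 ✓
(task43, task45): task43 overlapped-by task45 ✓
(task43, task47): task43 overlapped-by task47 ✓
(task45, task40): task45 overlapped-by task40 ✓
(task47, task45): task47 overlapped-by task45 ✓
Count: 12.

12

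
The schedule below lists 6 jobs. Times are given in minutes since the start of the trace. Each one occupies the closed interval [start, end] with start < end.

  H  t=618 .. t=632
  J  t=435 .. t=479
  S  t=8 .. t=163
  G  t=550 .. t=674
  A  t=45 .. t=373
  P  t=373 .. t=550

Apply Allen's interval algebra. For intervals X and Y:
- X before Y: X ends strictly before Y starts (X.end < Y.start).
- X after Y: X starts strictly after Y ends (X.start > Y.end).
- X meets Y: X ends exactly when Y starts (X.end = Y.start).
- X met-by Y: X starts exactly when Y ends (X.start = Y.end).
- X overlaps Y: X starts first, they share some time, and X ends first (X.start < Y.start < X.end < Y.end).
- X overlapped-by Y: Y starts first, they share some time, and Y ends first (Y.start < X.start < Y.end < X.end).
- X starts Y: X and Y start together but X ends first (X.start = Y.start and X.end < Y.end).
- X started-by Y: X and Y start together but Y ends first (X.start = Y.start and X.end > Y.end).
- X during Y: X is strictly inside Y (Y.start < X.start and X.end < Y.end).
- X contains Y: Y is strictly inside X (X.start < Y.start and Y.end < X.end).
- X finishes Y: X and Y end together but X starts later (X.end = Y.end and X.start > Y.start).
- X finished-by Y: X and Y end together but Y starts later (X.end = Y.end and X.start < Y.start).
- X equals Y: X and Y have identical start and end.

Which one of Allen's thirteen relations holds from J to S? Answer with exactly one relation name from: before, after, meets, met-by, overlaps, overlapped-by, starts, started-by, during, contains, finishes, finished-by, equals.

after

J = [t=435, t=479]; S = [t=8, t=163].
Compare endpoints: J.start > S.start, J.start > S.end, J.end > S.start, J.end > S.end.
That pattern is 'after'.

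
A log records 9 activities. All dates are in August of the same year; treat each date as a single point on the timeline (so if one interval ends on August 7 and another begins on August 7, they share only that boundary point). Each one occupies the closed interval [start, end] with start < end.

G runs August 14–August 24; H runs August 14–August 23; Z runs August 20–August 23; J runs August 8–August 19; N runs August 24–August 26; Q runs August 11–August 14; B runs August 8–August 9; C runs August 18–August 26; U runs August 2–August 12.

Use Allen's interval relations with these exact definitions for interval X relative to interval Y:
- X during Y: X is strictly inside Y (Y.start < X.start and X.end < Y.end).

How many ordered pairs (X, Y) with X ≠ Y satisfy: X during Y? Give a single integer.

4

Checking all 72 ordered pairs for relation 'during'; matching pairs in alphabetical order:
(B, U): B during U ✓
(Q, J): Q during J ✓
(Z, C): Z during C ✓
(Z, G): Z during G ✓
Count: 4.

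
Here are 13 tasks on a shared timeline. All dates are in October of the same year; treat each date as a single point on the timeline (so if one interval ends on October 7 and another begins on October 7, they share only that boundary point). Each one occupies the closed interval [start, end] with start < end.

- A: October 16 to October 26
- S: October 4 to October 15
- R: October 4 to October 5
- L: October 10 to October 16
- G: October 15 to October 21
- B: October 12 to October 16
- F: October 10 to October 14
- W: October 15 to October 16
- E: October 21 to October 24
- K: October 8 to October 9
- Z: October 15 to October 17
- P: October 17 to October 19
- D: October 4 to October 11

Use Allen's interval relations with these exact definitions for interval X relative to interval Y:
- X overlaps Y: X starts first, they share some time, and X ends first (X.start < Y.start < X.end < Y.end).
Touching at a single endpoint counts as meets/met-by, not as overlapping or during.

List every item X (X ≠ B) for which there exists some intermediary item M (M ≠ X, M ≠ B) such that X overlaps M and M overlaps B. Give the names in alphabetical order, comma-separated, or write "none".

D

Target B = [October 12, October 16].
Intermediaries M with M overlaps B: F, S.
Via F — items with X overlaps F: D.
Via S — items with X overlaps S: none.
Union: D.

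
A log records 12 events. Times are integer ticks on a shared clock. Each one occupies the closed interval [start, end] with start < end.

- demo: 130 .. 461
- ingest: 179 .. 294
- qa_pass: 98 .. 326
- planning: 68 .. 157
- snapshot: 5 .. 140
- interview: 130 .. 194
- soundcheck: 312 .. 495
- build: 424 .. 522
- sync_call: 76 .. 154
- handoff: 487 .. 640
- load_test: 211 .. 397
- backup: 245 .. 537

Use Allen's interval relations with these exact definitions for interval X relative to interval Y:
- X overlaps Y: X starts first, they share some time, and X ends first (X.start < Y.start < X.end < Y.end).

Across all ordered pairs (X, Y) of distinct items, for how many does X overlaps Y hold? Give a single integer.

Checking all 132 ordered pairs for relation 'overlaps'; matching pairs in alphabetical order:
(backup, handoff): backup overlaps handoff ✓
(build, handoff): build overlaps handoff ✓
(demo, backup): demo overlaps backup ✓
(demo, build): demo overlaps build ✓
(demo, soundcheck): demo overlaps soundcheck ✓
(ingest, backup): ingest overlaps backup ✓
(ingest, load_test): ingest overlaps load_test ✓
(interview, ingest): interview overlaps ingest ✓
(load_test, backup): load_test overlaps backup ✓
(load_test, soundcheck): load_test overlaps soundcheck ✓
(planning, demo): planning overlaps demo ✓
(planning, interview): planning overlaps interview ✓
(planning, qa_pass): planning overlaps qa_pass ✓
(qa_pass, backup): qa_pass overlaps backup ✓
(qa_pass, demo): qa_pass overlaps demo ✓
(qa_pass, load_test): qa_pass overlaps load_test ✓
(qa_pass, soundcheck): qa_pass overlaps soundcheck ✓
(snapshot, demo): snapshot overlaps demo ✓
(snapshot, interview): snapshot overlaps interview ✓
(snapshot, planning): snapshot overlaps planning ✓
(snapshot, qa_pass): snapshot overlaps qa_pass ✓
(snapshot, sync_call): snapshot overlaps sync_call ✓
(soundcheck, build): soundcheck overlaps build ✓
(soundcheck, handoff): soundcheck overlaps handoff ✓
... plus 3 further pairs not listed.
Count: 27.

27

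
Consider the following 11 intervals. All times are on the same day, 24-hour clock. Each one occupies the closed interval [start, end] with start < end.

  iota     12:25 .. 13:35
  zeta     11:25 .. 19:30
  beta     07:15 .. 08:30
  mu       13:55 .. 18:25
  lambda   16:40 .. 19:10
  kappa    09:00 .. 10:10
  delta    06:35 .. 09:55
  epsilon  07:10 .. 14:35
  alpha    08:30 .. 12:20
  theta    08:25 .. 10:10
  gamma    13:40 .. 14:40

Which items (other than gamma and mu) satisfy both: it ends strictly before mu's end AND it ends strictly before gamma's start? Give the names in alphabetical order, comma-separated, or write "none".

alpha, beta, delta, iota, kappa, theta

Conditions: its end is strictly before mu's end (X.end < 18:25) AND its end is strictly before gamma's start (X.end < 13:40).
alpha: end 12:20 < 18:25? ✓; end 12:20 < 13:40? ✓ → yes.
beta: end 08:30 < 18:25? ✓; end 08:30 < 13:40? ✓ → yes.
delta: end 09:55 < 18:25? ✓; end 09:55 < 13:40? ✓ → yes.
epsilon: end 14:35 < 18:25? ✓; end 14:35 < 13:40? ✗ → no.
iota: end 13:35 < 18:25? ✓; end 13:35 < 13:40? ✓ → yes.
kappa: end 10:10 < 18:25? ✓; end 10:10 < 13:40? ✓ → yes.
lambda: end 19:10 < 18:25? ✗; end 19:10 < 13:40? ✗ → no.
theta: end 10:10 < 18:25? ✓; end 10:10 < 13:40? ✓ → yes.
zeta: end 19:30 < 18:25? ✗; end 19:30 < 13:40? ✗ → no.
Result: alpha, beta, delta, iota, kappa, theta.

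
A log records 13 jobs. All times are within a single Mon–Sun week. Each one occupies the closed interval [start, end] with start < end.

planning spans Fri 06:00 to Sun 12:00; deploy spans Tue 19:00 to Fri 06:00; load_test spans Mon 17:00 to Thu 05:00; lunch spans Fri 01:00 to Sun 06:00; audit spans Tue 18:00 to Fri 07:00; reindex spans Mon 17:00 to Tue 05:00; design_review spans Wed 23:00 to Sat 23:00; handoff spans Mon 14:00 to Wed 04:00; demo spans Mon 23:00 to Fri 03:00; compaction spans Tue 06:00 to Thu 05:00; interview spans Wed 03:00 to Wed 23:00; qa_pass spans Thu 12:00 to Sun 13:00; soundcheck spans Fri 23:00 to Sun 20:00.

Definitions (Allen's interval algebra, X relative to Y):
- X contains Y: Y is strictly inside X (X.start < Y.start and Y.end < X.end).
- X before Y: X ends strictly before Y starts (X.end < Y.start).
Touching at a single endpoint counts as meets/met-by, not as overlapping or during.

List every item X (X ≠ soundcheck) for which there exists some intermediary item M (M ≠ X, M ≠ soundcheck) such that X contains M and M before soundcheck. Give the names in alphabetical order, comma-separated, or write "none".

audit, compaction, demo, deploy, handoff, load_test

Target soundcheck = [Fri 23:00, Sun 20:00].
Intermediaries M with M before soundcheck: audit, compaction, demo, deploy, handoff, interview, load_test, reindex.
Via audit — items with X contains audit: none.
Via compaction — items with X contains compaction: demo.
Via demo — items with X contains demo: none.
Via deploy — items with X contains deploy: audit.
Via handoff — items with X contains handoff: none.
Via interview — items with X contains interview: audit, compaction, demo, deploy, load_test.
Via load_test — items with X contains load_test: none.
Via reindex — items with X contains reindex: handoff.
Union: audit, compaction, demo, deploy, handoff, load_test.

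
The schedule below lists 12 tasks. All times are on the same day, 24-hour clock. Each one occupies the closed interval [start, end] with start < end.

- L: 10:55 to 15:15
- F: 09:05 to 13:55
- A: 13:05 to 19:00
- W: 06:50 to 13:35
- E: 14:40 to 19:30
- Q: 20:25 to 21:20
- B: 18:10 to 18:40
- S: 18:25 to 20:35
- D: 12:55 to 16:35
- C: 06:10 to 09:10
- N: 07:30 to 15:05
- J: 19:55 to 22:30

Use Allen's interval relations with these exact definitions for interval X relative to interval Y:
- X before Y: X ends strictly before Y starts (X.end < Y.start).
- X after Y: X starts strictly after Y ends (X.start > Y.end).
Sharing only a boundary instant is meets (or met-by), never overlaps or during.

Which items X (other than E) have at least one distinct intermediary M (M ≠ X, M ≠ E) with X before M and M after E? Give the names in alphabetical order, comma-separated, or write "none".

Target E = [14:40, 19:30].
Intermediaries M with M after E: J, Q.
Via J — items with X before J: A, B, C, D, F, L, N, W.
Via Q — items with X before Q: A, B, C, D, F, L, N, W.
Union: A, B, C, D, F, L, N, W.

A, B, C, D, F, L, N, W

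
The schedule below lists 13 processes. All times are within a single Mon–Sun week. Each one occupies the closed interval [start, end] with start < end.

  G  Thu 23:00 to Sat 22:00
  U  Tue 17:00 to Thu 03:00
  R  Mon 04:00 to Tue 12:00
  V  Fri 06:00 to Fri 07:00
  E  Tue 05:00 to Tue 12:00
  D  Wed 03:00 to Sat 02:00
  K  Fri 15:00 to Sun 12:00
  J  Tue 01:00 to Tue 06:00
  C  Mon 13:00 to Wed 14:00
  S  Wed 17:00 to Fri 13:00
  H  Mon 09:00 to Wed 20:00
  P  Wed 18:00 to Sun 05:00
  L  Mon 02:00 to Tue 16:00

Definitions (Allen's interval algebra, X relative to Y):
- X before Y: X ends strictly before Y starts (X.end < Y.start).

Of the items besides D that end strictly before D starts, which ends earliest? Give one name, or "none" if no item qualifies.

J

Target D = [Wed 03:00, Sat 02:00].
C [Mon 13:00, Wed 14:00] → overlaps → excluded.
E [Tue 05:00, Tue 12:00] → before → candidate.
G [Thu 23:00, Sat 22:00] → overlapped-by → excluded.
H [Mon 09:00, Wed 20:00] → overlaps → excluded.
J [Tue 01:00, Tue 06:00] → before → candidate.
K [Fri 15:00, Sun 12:00] → overlapped-by → excluded.
L [Mon 02:00, Tue 16:00] → before → candidate.
P [Wed 18:00, Sun 05:00] → overlapped-by → excluded.
R [Mon 04:00, Tue 12:00] → before → candidate.
S [Wed 17:00, Fri 13:00] → during → excluded.
U [Tue 17:00, Thu 03:00] → overlaps → excluded.
V [Fri 06:00, Fri 07:00] → during → excluded.
Among candidates, earliest end is Tue 06:00 → J.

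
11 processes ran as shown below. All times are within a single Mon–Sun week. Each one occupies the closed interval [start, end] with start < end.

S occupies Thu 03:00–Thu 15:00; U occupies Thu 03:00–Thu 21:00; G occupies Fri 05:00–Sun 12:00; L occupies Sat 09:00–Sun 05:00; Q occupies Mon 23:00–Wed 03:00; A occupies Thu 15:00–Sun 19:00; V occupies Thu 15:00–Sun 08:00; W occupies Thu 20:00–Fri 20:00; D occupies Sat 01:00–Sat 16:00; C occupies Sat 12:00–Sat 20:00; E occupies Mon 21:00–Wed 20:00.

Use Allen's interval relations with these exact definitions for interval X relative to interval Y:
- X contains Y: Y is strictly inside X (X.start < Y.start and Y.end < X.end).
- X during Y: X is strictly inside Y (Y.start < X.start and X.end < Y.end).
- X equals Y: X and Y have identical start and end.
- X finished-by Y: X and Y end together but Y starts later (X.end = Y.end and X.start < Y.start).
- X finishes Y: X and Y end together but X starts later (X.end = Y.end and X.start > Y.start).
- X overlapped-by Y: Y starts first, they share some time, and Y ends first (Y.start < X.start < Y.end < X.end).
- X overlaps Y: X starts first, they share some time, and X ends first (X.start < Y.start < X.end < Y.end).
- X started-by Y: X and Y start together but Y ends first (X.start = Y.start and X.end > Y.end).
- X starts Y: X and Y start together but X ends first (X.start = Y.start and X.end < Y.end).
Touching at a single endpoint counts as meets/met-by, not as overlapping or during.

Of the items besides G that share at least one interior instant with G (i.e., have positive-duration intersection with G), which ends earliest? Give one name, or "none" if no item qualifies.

Target G = [Fri 05:00, Sun 12:00].
A [Thu 15:00, Sun 19:00] → contains → candidate.
C [Sat 12:00, Sat 20:00] → during → candidate.
D [Sat 01:00, Sat 16:00] → during → candidate.
E [Mon 21:00, Wed 20:00] → before → excluded.
L [Sat 09:00, Sun 05:00] → during → candidate.
Q [Mon 23:00, Wed 03:00] → before → excluded.
S [Thu 03:00, Thu 15:00] → before → excluded.
U [Thu 03:00, Thu 21:00] → before → excluded.
V [Thu 15:00, Sun 08:00] → overlaps → candidate.
W [Thu 20:00, Fri 20:00] → overlaps → candidate.
Among candidates, earliest end is Fri 20:00 → W.

W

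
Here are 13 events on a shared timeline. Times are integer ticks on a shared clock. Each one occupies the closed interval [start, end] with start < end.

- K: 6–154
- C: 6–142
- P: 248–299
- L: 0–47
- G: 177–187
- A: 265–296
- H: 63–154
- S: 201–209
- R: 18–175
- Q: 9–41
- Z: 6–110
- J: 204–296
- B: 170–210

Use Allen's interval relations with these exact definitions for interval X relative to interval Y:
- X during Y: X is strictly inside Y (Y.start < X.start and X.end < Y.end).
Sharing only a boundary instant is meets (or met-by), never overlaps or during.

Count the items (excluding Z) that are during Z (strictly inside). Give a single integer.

Target Z = [6, 110].
A [265, 296] → after → no.
B [170, 210] → after → no.
C [6, 142] → started-by → no.
G [177, 187] → after → no.
H [63, 154] → overlapped-by → no.
J [204, 296] → after → no.
K [6, 154] → started-by → no.
L [0, 47] → overlaps → no.
P [248, 299] → after → no.
Q [9, 41] → during → counts.
R [18, 175] → overlapped-by → no.
S [201, 209] → after → no.
Total: 1.

1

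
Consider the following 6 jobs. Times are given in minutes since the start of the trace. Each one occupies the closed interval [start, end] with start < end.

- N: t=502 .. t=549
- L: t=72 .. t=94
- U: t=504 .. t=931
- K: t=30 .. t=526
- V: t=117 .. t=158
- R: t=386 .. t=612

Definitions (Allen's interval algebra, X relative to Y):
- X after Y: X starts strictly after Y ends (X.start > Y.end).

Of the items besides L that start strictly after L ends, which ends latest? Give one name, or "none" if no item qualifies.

U

Target L = [t=72, t=94].
K [t=30, t=526] → contains → excluded.
N [t=502, t=549] → after → candidate.
R [t=386, t=612] → after → candidate.
U [t=504, t=931] → after → candidate.
V [t=117, t=158] → after → candidate.
Among candidates, latest end is t=931 → U.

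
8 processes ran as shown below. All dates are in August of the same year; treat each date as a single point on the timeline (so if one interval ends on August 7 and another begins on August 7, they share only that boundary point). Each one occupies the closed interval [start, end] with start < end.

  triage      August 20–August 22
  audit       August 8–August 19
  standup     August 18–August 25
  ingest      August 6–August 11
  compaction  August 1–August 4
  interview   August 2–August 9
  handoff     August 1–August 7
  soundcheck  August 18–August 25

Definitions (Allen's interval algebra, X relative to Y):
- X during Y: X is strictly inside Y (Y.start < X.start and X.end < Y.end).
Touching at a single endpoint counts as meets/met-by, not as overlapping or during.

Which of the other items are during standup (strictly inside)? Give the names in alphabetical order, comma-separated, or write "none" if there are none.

Target standup = [August 18, August 25].
audit [August 8, August 19] → overlaps → no.
compaction [August 1, August 4] → before → no.
handoff [August 1, August 7] → before → no.
ingest [August 6, August 11] → before → no.
interview [August 2, August 9] → before → no.
soundcheck [August 18, August 25] → equals → no.
triage [August 20, August 22] → during → yes.
Result: triage.

triage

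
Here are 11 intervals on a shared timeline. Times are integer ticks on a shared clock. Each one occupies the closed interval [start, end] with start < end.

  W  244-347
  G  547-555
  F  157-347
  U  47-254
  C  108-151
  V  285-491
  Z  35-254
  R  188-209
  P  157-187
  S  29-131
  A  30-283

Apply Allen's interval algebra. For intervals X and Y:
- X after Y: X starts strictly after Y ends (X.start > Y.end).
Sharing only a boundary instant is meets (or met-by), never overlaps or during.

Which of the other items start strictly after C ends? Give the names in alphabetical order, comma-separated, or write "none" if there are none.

Target C = [108, 151].
A [30, 283] → contains → no.
F [157, 347] → after → yes.
G [547, 555] → after → yes.
P [157, 187] → after → yes.
R [188, 209] → after → yes.
S [29, 131] → overlaps → no.
U [47, 254] → contains → no.
V [285, 491] → after → yes.
W [244, 347] → after → yes.
Z [35, 254] → contains → no.
Result: F, G, P, R, V, W.

F, G, P, R, V, W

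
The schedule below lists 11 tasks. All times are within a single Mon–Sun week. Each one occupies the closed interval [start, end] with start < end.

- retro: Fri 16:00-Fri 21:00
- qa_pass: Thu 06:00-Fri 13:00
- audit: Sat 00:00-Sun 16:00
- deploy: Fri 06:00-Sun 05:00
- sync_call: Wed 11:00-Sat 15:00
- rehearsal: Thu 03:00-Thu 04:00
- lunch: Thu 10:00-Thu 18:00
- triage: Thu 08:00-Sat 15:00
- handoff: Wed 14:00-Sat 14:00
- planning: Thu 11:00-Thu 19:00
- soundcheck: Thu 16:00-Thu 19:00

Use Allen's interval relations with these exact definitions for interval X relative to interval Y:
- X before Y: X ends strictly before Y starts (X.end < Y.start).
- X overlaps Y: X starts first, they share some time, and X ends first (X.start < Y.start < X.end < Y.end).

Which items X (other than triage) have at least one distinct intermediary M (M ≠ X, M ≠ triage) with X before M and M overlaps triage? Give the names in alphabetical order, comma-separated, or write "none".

Target triage = [Thu 08:00, Sat 15:00].
Intermediaries M with M overlaps triage: handoff, qa_pass.
Via handoff — items with X before handoff: none.
Via qa_pass — items with X before qa_pass: rehearsal.
Union: rehearsal.

rehearsal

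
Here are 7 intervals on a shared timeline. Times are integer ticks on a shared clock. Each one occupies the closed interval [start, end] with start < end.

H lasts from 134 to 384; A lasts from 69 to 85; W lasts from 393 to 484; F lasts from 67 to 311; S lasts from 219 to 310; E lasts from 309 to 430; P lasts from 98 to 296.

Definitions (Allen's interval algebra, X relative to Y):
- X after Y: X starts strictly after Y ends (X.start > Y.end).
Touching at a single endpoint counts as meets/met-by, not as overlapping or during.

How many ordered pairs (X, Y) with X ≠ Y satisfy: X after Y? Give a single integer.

Checking all 42 ordered pairs for relation 'after'; matching pairs in alphabetical order:
(E, A): E after A ✓
(E, P): E after P ✓
(H, A): H after A ✓
(P, A): P after A ✓
(S, A): S after A ✓
(W, A): W after A ✓
(W, F): W after F ✓
(W, H): W after H ✓
(W, P): W after P ✓
(W, S): W after S ✓
Count: 10.

10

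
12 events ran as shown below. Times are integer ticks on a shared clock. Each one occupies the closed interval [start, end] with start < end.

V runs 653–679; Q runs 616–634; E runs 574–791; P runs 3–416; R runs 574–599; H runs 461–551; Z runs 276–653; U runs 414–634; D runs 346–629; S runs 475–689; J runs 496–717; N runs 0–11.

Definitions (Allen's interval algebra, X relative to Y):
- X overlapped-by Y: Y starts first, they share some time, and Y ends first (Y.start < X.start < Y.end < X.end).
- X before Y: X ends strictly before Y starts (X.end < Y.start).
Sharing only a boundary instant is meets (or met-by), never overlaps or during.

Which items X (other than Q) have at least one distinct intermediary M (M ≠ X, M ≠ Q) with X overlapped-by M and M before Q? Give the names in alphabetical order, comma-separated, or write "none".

D, J, P, S, U, Z

Target Q = [616, 634].
Intermediaries M with M before Q: H, N, P, R.
Via H — items with X overlapped-by H: J, S.
Via N — items with X overlapped-by N: P.
Via P — items with X overlapped-by P: D, U, Z.
Via R — items with X overlapped-by R: none.
Union: D, J, P, S, U, Z.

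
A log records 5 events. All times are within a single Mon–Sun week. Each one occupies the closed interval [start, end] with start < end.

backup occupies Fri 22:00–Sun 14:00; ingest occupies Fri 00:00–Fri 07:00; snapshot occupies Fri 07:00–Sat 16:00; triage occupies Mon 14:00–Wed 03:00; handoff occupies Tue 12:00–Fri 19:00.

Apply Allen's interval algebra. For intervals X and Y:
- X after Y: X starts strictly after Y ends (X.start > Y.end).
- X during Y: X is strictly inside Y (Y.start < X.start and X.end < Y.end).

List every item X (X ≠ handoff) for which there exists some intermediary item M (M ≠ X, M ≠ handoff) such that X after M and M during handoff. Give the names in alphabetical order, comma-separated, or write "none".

backup

Target handoff = [Tue 12:00, Fri 19:00].
Intermediaries M with M during handoff: ingest.
Via ingest — items with X after ingest: backup.
Union: backup.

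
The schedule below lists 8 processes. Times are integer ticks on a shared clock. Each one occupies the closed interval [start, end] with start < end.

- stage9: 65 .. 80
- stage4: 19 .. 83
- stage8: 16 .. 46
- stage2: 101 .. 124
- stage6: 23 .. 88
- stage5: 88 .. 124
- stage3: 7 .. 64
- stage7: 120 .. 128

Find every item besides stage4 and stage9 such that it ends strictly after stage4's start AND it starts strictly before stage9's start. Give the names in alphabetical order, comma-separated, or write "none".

Conditions: its end is strictly after stage4's start (X.end > 19) AND its start is strictly before stage9's start (X.start < 65).
stage2: end 124 > 19? ✓; start 101 < 65? ✗ → no.
stage3: end 64 > 19? ✓; start 7 < 65? ✓ → yes.
stage5: end 124 > 19? ✓; start 88 < 65? ✗ → no.
stage6: end 88 > 19? ✓; start 23 < 65? ✓ → yes.
stage7: end 128 > 19? ✓; start 120 < 65? ✗ → no.
stage8: end 46 > 19? ✓; start 16 < 65? ✓ → yes.
Result: stage3, stage6, stage8.

stage3, stage6, stage8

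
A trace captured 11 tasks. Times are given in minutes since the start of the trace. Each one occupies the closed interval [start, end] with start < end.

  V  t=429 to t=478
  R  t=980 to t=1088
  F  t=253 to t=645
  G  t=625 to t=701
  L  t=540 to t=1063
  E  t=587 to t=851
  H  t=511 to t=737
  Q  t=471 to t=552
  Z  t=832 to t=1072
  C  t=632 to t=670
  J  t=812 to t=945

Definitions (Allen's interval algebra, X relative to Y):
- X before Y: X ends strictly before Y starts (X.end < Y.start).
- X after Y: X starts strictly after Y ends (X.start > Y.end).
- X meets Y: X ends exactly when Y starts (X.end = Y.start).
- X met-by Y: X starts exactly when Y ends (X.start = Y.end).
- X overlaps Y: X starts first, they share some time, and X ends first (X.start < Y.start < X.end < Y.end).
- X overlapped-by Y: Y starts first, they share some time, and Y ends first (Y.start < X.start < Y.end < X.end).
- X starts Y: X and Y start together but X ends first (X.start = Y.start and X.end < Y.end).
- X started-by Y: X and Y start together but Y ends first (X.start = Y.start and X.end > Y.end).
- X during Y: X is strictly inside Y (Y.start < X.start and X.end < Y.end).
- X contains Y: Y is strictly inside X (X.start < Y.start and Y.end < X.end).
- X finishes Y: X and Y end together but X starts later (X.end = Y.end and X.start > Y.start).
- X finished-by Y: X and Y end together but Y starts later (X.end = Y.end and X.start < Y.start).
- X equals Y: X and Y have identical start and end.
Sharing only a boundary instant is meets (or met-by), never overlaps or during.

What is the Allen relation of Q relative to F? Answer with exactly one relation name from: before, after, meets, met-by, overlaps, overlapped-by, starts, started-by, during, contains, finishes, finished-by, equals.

during

Q = [t=471, t=552]; F = [t=253, t=645].
Compare endpoints: Q.start > F.start, Q.start < F.end, Q.end > F.start, Q.end < F.end.
That pattern is 'during'.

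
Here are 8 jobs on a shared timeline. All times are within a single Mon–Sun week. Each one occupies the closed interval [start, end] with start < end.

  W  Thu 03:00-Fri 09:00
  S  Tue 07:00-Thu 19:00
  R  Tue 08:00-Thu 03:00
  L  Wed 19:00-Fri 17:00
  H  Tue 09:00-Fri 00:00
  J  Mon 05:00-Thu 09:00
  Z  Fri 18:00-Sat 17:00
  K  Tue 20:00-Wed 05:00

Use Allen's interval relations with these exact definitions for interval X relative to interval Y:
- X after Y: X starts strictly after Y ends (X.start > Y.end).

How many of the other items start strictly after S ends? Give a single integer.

1

Target S = [Tue 07:00, Thu 19:00].
H [Tue 09:00, Fri 00:00] → overlapped-by → no.
J [Mon 05:00, Thu 09:00] → overlaps → no.
K [Tue 20:00, Wed 05:00] → during → no.
L [Wed 19:00, Fri 17:00] → overlapped-by → no.
R [Tue 08:00, Thu 03:00] → during → no.
W [Thu 03:00, Fri 09:00] → overlapped-by → no.
Z [Fri 18:00, Sat 17:00] → after → counts.
Total: 1.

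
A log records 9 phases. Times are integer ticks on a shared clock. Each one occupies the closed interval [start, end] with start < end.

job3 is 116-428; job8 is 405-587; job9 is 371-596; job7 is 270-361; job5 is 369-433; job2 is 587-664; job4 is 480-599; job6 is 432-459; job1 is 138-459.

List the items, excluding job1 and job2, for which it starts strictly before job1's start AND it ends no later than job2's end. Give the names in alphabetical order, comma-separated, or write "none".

job3

Conditions: its start is strictly before job1's start (X.start < 138) AND its end is no later than job2's end (X.end <= 664).
job3: start 116 < 138? ✓; end 428 <= 664? ✓ → yes.
job4: start 480 < 138? ✗; end 599 <= 664? ✓ → no.
job5: start 369 < 138? ✗; end 433 <= 664? ✓ → no.
job6: start 432 < 138? ✗; end 459 <= 664? ✓ → no.
job7: start 270 < 138? ✗; end 361 <= 664? ✓ → no.
job8: start 405 < 138? ✗; end 587 <= 664? ✓ → no.
job9: start 371 < 138? ✗; end 596 <= 664? ✓ → no.
Result: job3.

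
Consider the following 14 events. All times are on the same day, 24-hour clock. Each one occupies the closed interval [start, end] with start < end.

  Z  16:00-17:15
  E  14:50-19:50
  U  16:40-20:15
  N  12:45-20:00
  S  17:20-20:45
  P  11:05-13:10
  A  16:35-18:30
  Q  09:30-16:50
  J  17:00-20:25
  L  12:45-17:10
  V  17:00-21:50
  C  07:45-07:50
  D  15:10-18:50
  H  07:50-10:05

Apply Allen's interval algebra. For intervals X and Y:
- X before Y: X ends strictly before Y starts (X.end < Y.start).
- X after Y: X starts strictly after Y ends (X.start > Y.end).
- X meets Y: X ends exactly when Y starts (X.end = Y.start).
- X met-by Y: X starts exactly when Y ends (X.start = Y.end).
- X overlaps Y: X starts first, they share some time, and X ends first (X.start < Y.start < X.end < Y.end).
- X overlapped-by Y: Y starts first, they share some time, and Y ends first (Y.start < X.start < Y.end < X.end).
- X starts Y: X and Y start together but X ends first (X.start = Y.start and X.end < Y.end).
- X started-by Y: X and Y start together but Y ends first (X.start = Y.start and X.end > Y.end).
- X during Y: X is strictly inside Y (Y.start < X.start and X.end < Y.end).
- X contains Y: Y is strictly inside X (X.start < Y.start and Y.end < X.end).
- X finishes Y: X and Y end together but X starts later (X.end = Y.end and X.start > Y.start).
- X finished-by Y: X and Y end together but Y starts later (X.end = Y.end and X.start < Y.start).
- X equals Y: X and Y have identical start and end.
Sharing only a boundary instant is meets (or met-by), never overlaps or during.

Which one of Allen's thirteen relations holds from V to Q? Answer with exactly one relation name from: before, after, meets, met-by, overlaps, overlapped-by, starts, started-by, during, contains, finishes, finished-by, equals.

V = [17:00, 21:50]; Q = [09:30, 16:50].
Compare endpoints: V.start > Q.start, V.start > Q.end, V.end > Q.start, V.end > Q.end.
That pattern is 'after'.

after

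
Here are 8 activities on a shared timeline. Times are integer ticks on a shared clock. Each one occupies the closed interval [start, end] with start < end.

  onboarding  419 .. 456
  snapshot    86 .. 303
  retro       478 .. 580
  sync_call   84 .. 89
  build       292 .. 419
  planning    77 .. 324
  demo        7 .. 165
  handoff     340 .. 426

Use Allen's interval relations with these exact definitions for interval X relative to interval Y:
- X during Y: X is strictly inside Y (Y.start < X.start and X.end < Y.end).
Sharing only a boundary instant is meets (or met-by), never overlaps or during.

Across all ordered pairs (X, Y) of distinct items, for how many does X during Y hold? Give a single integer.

Checking all 56 ordered pairs for relation 'during'; matching pairs in alphabetical order:
(snapshot, planning): snapshot during planning ✓
(sync_call, demo): sync_call during demo ✓
(sync_call, planning): sync_call during planning ✓
Count: 3.

3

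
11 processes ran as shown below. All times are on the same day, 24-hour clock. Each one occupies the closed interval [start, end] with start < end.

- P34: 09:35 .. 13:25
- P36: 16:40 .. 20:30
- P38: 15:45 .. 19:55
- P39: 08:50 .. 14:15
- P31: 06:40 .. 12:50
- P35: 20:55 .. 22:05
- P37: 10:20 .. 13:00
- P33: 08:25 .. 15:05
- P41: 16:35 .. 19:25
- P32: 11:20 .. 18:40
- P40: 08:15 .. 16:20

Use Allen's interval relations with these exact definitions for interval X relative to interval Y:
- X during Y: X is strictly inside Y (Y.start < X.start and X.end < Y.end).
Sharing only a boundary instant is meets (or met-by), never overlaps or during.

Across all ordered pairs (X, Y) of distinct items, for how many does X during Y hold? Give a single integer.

11

Checking all 110 ordered pairs for relation 'during'; matching pairs in alphabetical order:
(P33, P40): P33 during P40 ✓
(P34, P33): P34 during P33 ✓
(P34, P39): P34 during P39 ✓
(P34, P40): P34 during P40 ✓
(P37, P33): P37 during P33 ✓
(P37, P34): P37 during P34 ✓
(P37, P39): P37 during P39 ✓
(P37, P40): P37 during P40 ✓
(P39, P33): P39 during P33 ✓
(P39, P40): P39 during P40 ✓
(P41, P38): P41 during P38 ✓
Count: 11.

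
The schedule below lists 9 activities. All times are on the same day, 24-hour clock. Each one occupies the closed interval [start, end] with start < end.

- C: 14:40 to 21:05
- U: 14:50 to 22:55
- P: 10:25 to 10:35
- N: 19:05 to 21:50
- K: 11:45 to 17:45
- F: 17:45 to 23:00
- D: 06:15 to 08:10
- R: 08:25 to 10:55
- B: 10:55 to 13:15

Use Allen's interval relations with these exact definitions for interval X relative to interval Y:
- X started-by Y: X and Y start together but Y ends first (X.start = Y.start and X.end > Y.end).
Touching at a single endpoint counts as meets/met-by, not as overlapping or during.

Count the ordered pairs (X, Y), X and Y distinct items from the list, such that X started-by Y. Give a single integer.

0

Checking all 72 ordered pairs for relation 'started-by'; matching pairs in alphabetical order:
No pair satisfies it.
Count: 0.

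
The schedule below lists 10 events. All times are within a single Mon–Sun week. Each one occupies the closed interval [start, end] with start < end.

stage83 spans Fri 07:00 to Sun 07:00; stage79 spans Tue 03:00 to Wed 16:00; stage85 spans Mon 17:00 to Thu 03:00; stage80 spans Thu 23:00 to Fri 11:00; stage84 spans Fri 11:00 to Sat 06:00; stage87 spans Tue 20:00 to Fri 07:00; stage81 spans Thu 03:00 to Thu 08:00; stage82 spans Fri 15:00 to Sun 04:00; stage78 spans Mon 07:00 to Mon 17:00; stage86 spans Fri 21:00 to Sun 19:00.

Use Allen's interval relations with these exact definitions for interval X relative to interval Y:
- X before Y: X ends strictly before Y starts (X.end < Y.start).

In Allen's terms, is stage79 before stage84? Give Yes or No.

Yes

stage79 = [Tue 03:00, Wed 16:00], stage84 = [Fri 11:00, Sat 06:00].
Actual relation of stage79 to stage84: before.
Asked whether 'before' holds → Yes.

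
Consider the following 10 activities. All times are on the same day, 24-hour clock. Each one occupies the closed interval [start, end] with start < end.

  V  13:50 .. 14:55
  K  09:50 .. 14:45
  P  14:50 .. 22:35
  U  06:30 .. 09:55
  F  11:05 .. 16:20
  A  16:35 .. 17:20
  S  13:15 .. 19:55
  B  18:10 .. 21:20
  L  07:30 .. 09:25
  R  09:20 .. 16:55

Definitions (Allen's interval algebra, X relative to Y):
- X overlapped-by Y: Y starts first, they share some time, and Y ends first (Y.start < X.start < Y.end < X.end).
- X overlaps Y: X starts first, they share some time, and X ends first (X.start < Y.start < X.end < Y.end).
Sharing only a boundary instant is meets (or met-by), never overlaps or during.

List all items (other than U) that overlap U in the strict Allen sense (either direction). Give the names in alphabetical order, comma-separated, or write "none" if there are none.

Target U = [06:30, 09:55].
A [16:35, 17:20] → after → no.
B [18:10, 21:20] → after → no.
F [11:05, 16:20] → after → no.
K [09:50, 14:45] → overlapped-by → yes.
L [07:30, 09:25] → during → no.
P [14:50, 22:35] → after → no.
R [09:20, 16:55] → overlapped-by → yes.
S [13:15, 19:55] → after → no.
V [13:50, 14:55] → after → no.
Result: K, R.

K, R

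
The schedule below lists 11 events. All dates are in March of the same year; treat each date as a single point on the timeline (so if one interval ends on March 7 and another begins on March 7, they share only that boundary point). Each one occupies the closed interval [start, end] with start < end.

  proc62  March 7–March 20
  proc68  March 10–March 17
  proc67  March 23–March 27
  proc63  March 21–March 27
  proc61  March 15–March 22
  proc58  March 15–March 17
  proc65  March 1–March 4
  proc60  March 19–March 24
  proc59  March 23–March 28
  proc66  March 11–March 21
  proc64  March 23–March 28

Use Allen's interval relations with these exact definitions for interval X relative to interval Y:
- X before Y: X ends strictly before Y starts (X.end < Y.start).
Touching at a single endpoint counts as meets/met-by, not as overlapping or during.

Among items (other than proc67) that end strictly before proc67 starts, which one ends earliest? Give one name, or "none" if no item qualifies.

proc65

Target proc67 = [March 23, March 27].
proc58 [March 15, March 17] → before → candidate.
proc59 [March 23, March 28] → started-by → excluded.
proc60 [March 19, March 24] → overlaps → excluded.
proc61 [March 15, March 22] → before → candidate.
proc62 [March 7, March 20] → before → candidate.
proc63 [March 21, March 27] → finished-by → excluded.
proc64 [March 23, March 28] → started-by → excluded.
proc65 [March 1, March 4] → before → candidate.
proc66 [March 11, March 21] → before → candidate.
proc68 [March 10, March 17] → before → candidate.
Among candidates, earliest end is March 4 → proc65.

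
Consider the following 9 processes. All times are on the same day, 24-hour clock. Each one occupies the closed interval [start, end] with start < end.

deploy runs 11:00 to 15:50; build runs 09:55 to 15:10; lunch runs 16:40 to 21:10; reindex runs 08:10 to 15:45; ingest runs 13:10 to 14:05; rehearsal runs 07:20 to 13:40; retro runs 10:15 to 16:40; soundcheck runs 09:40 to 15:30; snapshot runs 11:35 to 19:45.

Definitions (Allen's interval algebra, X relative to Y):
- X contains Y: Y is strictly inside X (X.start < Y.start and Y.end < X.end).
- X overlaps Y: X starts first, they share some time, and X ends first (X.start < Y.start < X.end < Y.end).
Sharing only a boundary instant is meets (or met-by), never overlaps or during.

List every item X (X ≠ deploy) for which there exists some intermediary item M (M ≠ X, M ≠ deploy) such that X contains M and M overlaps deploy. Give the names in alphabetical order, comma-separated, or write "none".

reindex, soundcheck

Target deploy = [11:00, 15:50].
Intermediaries M with M overlaps deploy: build, rehearsal, reindex, soundcheck.
Via build — items with X contains build: reindex, soundcheck.
Via rehearsal — items with X contains rehearsal: none.
Via reindex — items with X contains reindex: none.
Via soundcheck — items with X contains soundcheck: reindex.
Union: reindex, soundcheck.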